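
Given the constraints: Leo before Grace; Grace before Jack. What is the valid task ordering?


Constraints: Leo before Grace; Grace before Jack
Method: repeatedly schedule the remaining task that has no remaining task required before it.
  Step 1: remaining {Jack, Leo, Grace}; every task except Leo still has a predecessor pending → schedule Leo.
  Step 2: remaining {Jack, Grace}; every task except Grace still has a predecessor pending → schedule Grace.
  Step 3: only Jack remains → schedule Jack.
Resulting order:

Leo → Grace → Jack


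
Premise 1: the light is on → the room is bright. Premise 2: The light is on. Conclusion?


Modus ponens: P → Q, P ⊢ Q
P: the light is on
Q: the room is bright
We have P → Q and P is true.
By modus ponens, Q must be true.

The room is bright


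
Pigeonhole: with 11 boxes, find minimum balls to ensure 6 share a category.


Pigeonhole: to guarantee k in one of n categories, need (k-1)×n + 1.
k = 6, n = 11
Minimum = (6-1) × 11 + 1 = 5 × 11 + 1

56


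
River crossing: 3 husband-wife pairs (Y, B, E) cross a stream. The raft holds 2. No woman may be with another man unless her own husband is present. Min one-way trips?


Label couples Y, B, E (H = husband, W = wife).
Counting alone: 6 people, the raft carries 2 and someone must bring it back, so each round trip nets at most +1 on the far side until the last crossing → at least 9 trips. The jealousy constraint makes 9 impossible; the shortest valid schedule has 11:
1. WY+WB →  (far: WY,WB; near: HY,HB,HE,WE)
2. WY ←       (far: WB; near: HY,HB,HE,WY,WE)
3. WY+WE →  (far: WY,WB,WE; near: HY,HB,HE)
4. WY ←       (far: WB,WE; near: HY,HB,HE,WY)
5. HB+HE →  (far: HB,WB,HE,WE; near: HY,WY)
6. HB+WB ←  (far: HE,WE; near: HY,WY,HB,WB)
7. HY+HB →  (far: HY,HB,HE,WE; near: WY,WB)
8. WE ←       (far: HY,HB,HE; near: WY,WB,WE)
9. WY+WB →  (far: HY,WY,HB,WB,HE; near: WE)
10. HE ←      (far: HY,WY,HB,WB; near: HE,WE)
11. HE+WE → (far: all six; near: empty)
In every state each wife is either with her husband or with no other man.
Minimum trips = 11

11


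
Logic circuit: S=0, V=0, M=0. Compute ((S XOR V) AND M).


S XOR V = 0^0 = 0
0 AND 0 = 0

0


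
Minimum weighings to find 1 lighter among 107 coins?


Each weighing has 3 outcomes (left heavy / balance / right heavy), so k weighings distinguish at most 3^k cases; splitting into three near-equal groups achieves this.
Need 3^k ≥ 107: 3^4 = 81 < 107 ≤ 3^5 = 243
k = ⌈log₃(107)⌉ = 5

5


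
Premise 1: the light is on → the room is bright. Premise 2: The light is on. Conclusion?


Modus ponens: P → Q, P ⊢ Q
P: the light is on
Q: the room is bright
We have P → Q and P is true.
By modus ponens, Q must be true.

The room is bright


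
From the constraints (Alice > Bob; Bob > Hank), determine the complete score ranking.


Constraints: Alice > Bob; Bob > Hank
Method: at each step, the next-highest is the one remaining person who never appears on the smaller side of a constraint between remaining people.
  Step 1: remaining {Alice, Hank, Bob}; on the smaller side: {Hank, Bob} → Alice is next (Alice > Bob).
  Step 2: remaining {Hank, Bob}; on the smaller side: {Hank} → Bob is next (Bob > Hank).
  Step 3: only Hank remains → lowest.
Final ranking (highest to lowest):

Alice > Bob > Hank


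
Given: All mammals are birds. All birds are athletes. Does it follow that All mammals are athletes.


Premise 1: All mammals are birds.
Premise 2: All birds are athletes.
Conclusion: All mammals are athletes.
Barbara syllogism (AAA-1): All A are B, All B are C → All A are C.
Middle term (birds) distributed in premise 2.

Valid


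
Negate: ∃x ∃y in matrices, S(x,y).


Original: ∃x ∃y S(x,y)
Rule: ¬∀→∃, ¬∃→∀, negate predicate.
Negation: ∀x ∀y ¬S(x,y)

∀x ∀y ¬S(x,y)


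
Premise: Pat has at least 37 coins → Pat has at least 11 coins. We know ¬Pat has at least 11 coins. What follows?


Modus tollens: P → Q, ¬Q ⊢ ¬P
P: Pat has at least 37 coins
Q: Pat has at least 11 coins
We have P → Q and Q is false.
By modus tollens, P must be false.

It is not the case that Pat has at least 37 coins


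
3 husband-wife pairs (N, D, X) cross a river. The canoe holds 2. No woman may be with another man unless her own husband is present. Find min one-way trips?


Label couples N, D, X (H = husband, W = wife).
Counting alone: 6 people, the canoe carries 2 and someone must bring it back, so each round trip nets at most +1 on the far side until the last crossing → at least 9 trips. The jealousy constraint makes 9 impossible; the shortest valid schedule has 11:
1. WN+WD →  (far: WN,WD; near: HN,HD,HX,WX)
2. WN ←       (far: WD; near: HN,HD,HX,WN,WX)
3. WN+WX →  (far: WN,WD,WX; near: HN,HD,HX)
4. WN ←       (far: WD,WX; near: HN,HD,HX,WN)
5. HD+HX →  (far: HD,WD,HX,WX; near: HN,WN)
6. HD+WD ←  (far: HX,WX; near: HN,WN,HD,WD)
7. HN+HD →  (far: HN,HD,HX,WX; near: WN,WD)
8. WX ←       (far: HN,HD,HX; near: WN,WD,WX)
9. WN+WD →  (far: HN,WN,HD,WD,HX; near: WX)
10. HX ←      (far: HN,WN,HD,WD; near: HX,WX)
11. HX+WX → (far: all six; near: empty)
In every state each wife is either with her husband or with no other man.
Minimum trips = 11

11


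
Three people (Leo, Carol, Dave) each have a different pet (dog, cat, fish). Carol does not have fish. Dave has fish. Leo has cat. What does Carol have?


From clues:
  Dave → fish
  Leo → cat
By elimination, Carol gets the remaining.

dog


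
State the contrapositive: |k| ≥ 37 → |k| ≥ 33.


Original: If |k| ≥ 37, then |k| ≥ 33
Contrapositive: If ¬Q, then ¬P
Negate Q: not (|k| ≥ 33)
Negate P: not (|k| ≥ 37)

If not (|k| ≥ 33), then not (|k| ≥ 37).


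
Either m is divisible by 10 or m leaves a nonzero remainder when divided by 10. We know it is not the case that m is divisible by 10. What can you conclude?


Disjunctive syllogism: P ∨ Q, ¬P ⊢ Q
Disjunction: m is divisible by 10 ∨ m leaves a nonzero remainder when divided by 10
We know it is not the case that m is divisible by 10.
By disjunctive syllogism, the other disjunct must be true.

m leaves a nonzero remainder when divided by 10


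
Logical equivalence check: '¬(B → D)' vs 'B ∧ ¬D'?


Expression 1: ¬(B → D)
Expression 2: B ∧ ¬D
Truth table (B D | Expr1 Expr2):
  T T |   F     F
  T F |   T     T
  F T |   F     F
  F F |   F     F
All 4 rows agree, so the expressions are logically equivalent.

Yes


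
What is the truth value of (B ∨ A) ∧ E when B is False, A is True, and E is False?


B = False, A = True, E = False
Step 1: B ∨ A = False OR True = True
Step 2: True ∧ E = True AND False = False
OR is true when at least one operand is true; AND requires both.

False


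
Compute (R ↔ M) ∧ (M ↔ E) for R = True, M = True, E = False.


R = True, M = True, E = False
Step 1: R ↔ M is true when R and M have the same value. Result: True
Step 2: M ↔ E is true when M and E have the same value. Result: False
Step 3: True ∧ False = False

False


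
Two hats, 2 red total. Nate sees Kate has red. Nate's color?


Total red = 2, Kate = red
Red accounted for: 1
Remaining for Nate: 1
Nate's hat is red.

red


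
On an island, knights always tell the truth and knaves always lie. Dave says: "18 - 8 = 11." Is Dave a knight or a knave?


Statement: "18 - 8 = 11."
Actual: 18 - 8 = 10
Claimed: 11
Statement is FALSE → Dave lies → Knave

Knave


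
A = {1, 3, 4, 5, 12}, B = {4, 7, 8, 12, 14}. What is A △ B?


A = {1, 3, 4, 5, 12}
B = {4, 7, 8, 12, 14}
Operation: symmetric difference
In A only: [1, 3, 5], in B only: [7, 8, 14]

{1, 3, 5, 7, 8, 14}


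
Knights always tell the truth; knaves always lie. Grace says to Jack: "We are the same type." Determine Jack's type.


Grace says: "We are the same type."
Case 1: Grace is a Knight (truth-teller)
  Statement is true → they ARE the same → Jack is also a Knight
Case 2: Grace is a Knave (liar)
  Statement is false → they are NOT the same → Jack is a Knight
In both cases, Jack is a Knight.

Knight


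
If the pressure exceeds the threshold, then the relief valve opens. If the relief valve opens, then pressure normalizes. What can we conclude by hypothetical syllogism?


Hypothetical syllogism: P → Q, Q → R ⊢ P → R
Premise 1: the pressure exceeds the threshold → the relief valve opens
Premise 2: the relief valve opens → pressure normalizes
Chain the implications: the middle term (the relief valve opens) links the two.
Conclusion: If the pressure exceeds the threshold, then pressure normalizes.

If the pressure exceeds the threshold, then pressure normalizes.


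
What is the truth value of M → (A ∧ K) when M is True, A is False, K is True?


M = True, A = False, K = True
Step 1: A ∧ K = False AND True = False
Step 2: M → (False): false only when M=True and consequent=False.
Result: False

False


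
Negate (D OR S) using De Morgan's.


De Morgan's law: ¬(P ∨ Q) ≡ ¬P ∧ ¬Q
¬(D ∨ S) = ¬D ∧ ¬S

¬D ∧ ¬S


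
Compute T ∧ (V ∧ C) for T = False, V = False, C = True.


T = False, V = False, C = True
Step 1: V ∧ C = False AND True = False
Step 2: T ∧ False = False AND False = False
AND is true only when ALL operands are true.

False


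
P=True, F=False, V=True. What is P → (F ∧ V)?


P = True, F = False, V = True
Expression: P → (F ∧ V)
Step 1: F ∧ V = False AND True = False
Step 2: P → (False) = True → False = False

False


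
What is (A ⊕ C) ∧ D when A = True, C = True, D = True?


A = True, C = True, D = True
Step 1: A ⊕ C = True XOR True = False
Step 2: False ∧ D = False AND True = False
XOR true when exactly one of A,C is true; then AND with D.

False


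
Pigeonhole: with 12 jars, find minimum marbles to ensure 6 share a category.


Pigeonhole: to guarantee k in one of n categories, need (k-1)×n + 1.
k = 6, n = 12
Minimum = (6-1) × 12 + 1 = 5 × 12 + 1

61


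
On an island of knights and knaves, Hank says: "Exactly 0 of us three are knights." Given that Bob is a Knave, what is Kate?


Hank claims exactly 0 knights among Hank, Bob, Kate.
Given: Bob is a Knave.

Case 1: Hank is a Knight (tells truth)
  Then exactly 0 of the three are knights.
  Counting Hank, Bob: 1 knight(s) so far. Need -1 more → impossible.
Case 2: Hank is a Knave (lies)
  Then the count is NOT 0.
  If Kate = Knave, count = 0 = 0 → claim would be true, contradicts lie.
  If Kate = Knight, count = 1 ≠ 0 → lie confirmed ✓

Kate is a Knight.

Knight


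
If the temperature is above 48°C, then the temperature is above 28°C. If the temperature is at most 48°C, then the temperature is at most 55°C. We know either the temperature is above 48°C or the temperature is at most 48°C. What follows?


Constructive dilemma: (P → Q) ∧ (R → S), P ∨ R ⊢ Q ∨ S
Premise 1: the temperature is above 48°C → the temperature is above 28°C
Premise 2: the temperature is at most 48°C → the temperature is at most 55°C
Premise 3: the temperature is above 48°C ∨ the temperature is at most 48°C
Case 1: Assuming the temperature is above 48°C, then by Premise 1, the temperature is above 28°C.
Case 2: Assuming the temperature is at most 48°C, then by Premise 2, the temperature is at most 55°C.
Since one of the temperature is above 48°C or the temperature is at most 48°C must hold, we get the temperature is above 28°C or the temperature is at most 55°C.

The temperature is above 28°C or the temperature is at most 55°C.


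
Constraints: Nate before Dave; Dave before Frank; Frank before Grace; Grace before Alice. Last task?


Constraints: Nate before Dave; Dave before Frank; Frank before Grace; Grace before Alice
The last task can have nothing scheduled after it, so it must never appear on the left of a 'before'.
Tasks appearing before some other task: Nate, Dave, Frank, Grace.
The only task not in that list is Alice → it is last.

Alice


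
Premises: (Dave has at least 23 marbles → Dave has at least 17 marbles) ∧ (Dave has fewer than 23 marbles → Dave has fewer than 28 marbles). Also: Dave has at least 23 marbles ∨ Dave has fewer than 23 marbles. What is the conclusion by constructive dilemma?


Constructive dilemma: (P → Q) ∧ (R → S), P ∨ R ⊢ Q ∨ S
Premise 1: Dave has at least 23 marbles → Dave has at least 17 marbles
Premise 2: Dave has fewer than 23 marbles → Dave has fewer than 28 marbles
Premise 3: Dave has at least 23 marbles ∨ Dave has fewer than 23 marbles
Case 1: Assuming Dave has at least 23 marbles, then by Premise 1, Dave has at least 17 marbles.
Case 2: Assuming Dave has fewer than 23 marbles, then by Premise 2, Dave has fewer than 28 marbles.
Since one of Dave has at least 23 marbles or Dave has fewer than 23 marbles must hold, we get Dave has at least 17 marbles or Dave has fewer than 28 marbles.

Dave has at least 17 marbles or Dave has fewer than 28 marbles.


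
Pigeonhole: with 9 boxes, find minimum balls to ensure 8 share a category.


Pigeonhole: to guarantee k in one of n categories, need (k-1)×n + 1.
k = 8, n = 9
Minimum = (8-1) × 9 + 1 = 7 × 9 + 1

64


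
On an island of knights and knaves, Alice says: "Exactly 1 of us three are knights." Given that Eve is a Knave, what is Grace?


Alice claims exactly 1 knights among Alice, Eve, Grace.
Given: Eve is a Knave.

Case 1: Alice is a Knight (tells truth)
  Then exactly 1 of the three are knights.
  Counting Alice, Eve: 1 knight(s) so far. Need 0 more → Grace = Knave.
Case 2: Alice is a Knave (lies)
  Then the count is NOT 1.
  If Grace = Knight, count = 1 = 1 → claim would be true, contradicts lie.
  If Grace = Knave, count = 0 ≠ 1 → lie confirmed ✓

Grace is a Knave.

Knave


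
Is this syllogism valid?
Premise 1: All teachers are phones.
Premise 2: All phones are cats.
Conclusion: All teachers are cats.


Premise 1: All teachers are phones.
Premise 2: All phones are cats.
Conclusion: All teachers are cats.
Barbara syllogism (AAA-1): All A are B, All B are C → All A are C.
Middle term (phones) distributed in premise 2.

Valid


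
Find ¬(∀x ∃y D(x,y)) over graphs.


Original: ∀x ∃y D(x,y)
Rule: ¬∀→∃, ¬∃→∀, negate predicate.
Negation: ∃x ∀y ¬D(x,y)

∃x ∀y ¬D(x,y)


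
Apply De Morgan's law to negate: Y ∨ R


De Morgan's law: ¬(P ∨ Q) ≡ ¬P ∧ ¬Q
¬(Y ∨ R) = ¬Y ∧ ¬R

¬Y ∧ ¬R


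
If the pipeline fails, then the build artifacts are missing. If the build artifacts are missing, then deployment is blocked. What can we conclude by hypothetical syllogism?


Hypothetical syllogism: P → Q, Q → R ⊢ P → R
Premise 1: the pipeline fails → the build artifacts are missing
Premise 2: the build artifacts are missing → deployment is blocked
Chain the implications: the middle term (the build artifacts are missing) links the two.
Conclusion: If the pipeline fails, then deployment is blocked.

If the pipeline fails, then deployment is blocked.


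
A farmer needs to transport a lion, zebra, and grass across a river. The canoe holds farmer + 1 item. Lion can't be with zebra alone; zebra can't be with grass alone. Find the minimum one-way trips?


1. farmer+zebra → 2. farmer ← 3. farmer+lion → 4. farmer+zebra ← 5. farmer+grass → 6. farmer ← 7. farmer+zebra →
Minimum trips = 7

7


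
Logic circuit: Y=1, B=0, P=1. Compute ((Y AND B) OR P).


Y AND B = 1&0 = 0
0 OR 1 = 1

1


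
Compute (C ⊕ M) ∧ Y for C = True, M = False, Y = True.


C = True, M = False, Y = True
Step 1: C ⊕ M = True XOR False = True
Step 2: True ∧ Y = True AND True = True
XOR true when exactly one of C,M is true; then AND with Y.

True


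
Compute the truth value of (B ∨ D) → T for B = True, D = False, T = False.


B = True, D = False, T = False
Step 1: B ∨ D = True OR False = True
Step 2: (True) → T: false only when antecedent=True and T=False.
Result: False

False


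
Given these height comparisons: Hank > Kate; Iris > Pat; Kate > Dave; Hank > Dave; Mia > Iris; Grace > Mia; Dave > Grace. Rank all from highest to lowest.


Constraints: Hank > Kate; Iris > Pat; Kate > Dave; Hank > Dave; Mia > Iris; Grace > Mia; Dave > Grace
Method: at each step, the next-highest is the one remaining person who never appears on the smaller side of a constraint between remaining people.
  Step 1: remaining {Iris, Grace, Kate, Hank, Pat, Mia, Dave}; on the smaller side: {Iris, Grace, Kate, Pat, Mia, Dave} → Hank is next (Hank > Kate; Hank > Dave).
  Step 2: remaining {Iris, Grace, Kate, Pat, Mia, Dave}; on the smaller side: {Iris, Grace, Pat, Mia, Dave} → Kate is next (Kate > Dave).
  Step 3: remaining {Iris, Grace, Pat, Mia, Dave}; on the smaller side: {Iris, Grace, Pat, Mia} → Dave is next (Dave > Grace).
  Step 4: remaining {Iris, Grace, Pat, Mia}; on the smaller side: {Iris, Pat, Mia} → Grace is next (Grace > Mia).
  Step 5: remaining {Iris, Pat, Mia}; on the smaller side: {Iris, Pat} → Mia is next (Mia > Iris).
  Step 6: remaining {Iris, Pat}; on the smaller side: {Pat} → Iris is next (Iris > Pat).
  Step 7: only Pat remains → lowest.
Final ranking (highest to lowest):

Hank > Kate > Dave > Grace > Mia > Iris > Pat


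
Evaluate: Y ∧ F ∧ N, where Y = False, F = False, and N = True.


Y = False, F = False, N = True
Step 1: Y ∧ F = False AND False = False
Step 2: (False) ∧ N = (False) AND True = False
AND is true only when ALL operands are true.

False


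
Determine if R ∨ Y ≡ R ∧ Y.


Expression 1: R ∨ Y
Expression 2: R ∧ Y
Truth table (R Y | Expr1 Expr2):
  T T |   T     T
  T F |   T     F   ← differ
  F T |   T     F   ← differ
  F F |   F     F
Counterexample: R=T, Y=F gives Expr1 = T but Expr2 = F, so the expressions are NOT logically equivalent.

No


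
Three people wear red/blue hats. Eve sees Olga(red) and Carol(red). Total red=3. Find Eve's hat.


Total red = 3, seen red = 2
Own red = 3 - 2 = 1
Eve's hat is red.

red


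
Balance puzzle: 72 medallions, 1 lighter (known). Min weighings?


Each weighing has 3 outcomes (left heavy / balance / right heavy), so k weighings distinguish at most 3^k cases; splitting into three near-equal groups achieves this.
Need 3^k ≥ 72: 3^3 = 27 < 72 ≤ 3^4 = 81
k = ⌈log₃(72)⌉ = 4

4


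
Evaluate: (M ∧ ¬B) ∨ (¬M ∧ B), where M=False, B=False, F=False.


M = False, B = False, F = False
Expression: (M ∧ ¬B) ∨ (¬M ∧ B)
Step 1: ¬B = NOT False = True
Step 2: M ∧ ¬B = False AND True = False
Step 3: ¬M = NOT False = True
Step 4: ¬M ∧ B = True AND False = False
Step 5: (False) ∨ (False) = False OR False = False

False


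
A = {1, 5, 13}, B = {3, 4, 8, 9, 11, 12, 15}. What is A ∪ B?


A = {1, 5, 13}
B = {3, 4, 8, 9, 11, 12, 15}
Operation: union
All elements combined: 1, 3, 4, 5, 8, 9, 11, 12, 13, 15

{1, 3, 4, 5, 8, 9, 11, 12, 13, 15}


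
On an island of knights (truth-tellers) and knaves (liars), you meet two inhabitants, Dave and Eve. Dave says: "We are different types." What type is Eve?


Dave says: "We are different types."
Case 1: Dave is a Knight (truth-teller)
  Statement is true → they ARE different → Eve is a Knave
Case 2: Dave is a Knave (liar)
  Statement is false → they are NOT different → Eve is a Knave
In both cases, Eve is a Knave.

Knave


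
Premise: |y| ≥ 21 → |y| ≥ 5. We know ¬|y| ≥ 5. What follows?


Modus tollens: P → Q, ¬Q ⊢ ¬P
P: |y| ≥ 21
Q: |y| ≥ 5
We have P → Q and Q is false.
By modus tollens, P must be false.

It is not the case that |y| ≥ 21


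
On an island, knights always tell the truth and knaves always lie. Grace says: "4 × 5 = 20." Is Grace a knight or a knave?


Statement: "4 × 5 = 20."
Actual: 4 × 5 = 20
Claimed: 20
Statement is TRUE → Grace tells the truth → Knight

Knight


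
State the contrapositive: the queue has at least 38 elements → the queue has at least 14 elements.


Original: If the queue has at least 38 elements, then the queue has at least 14 elements
Contrapositive: If ¬Q, then ¬P
Negate Q: not (the queue has at least 14 elements)
Negate P: not (the queue has at least 38 elements)

If not (the queue has at least 14 elements), then not (the queue has at least 38 elements).


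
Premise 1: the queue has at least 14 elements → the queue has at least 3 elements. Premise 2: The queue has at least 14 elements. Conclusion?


Modus ponens: P → Q, P ⊢ Q
P: the queue has at least 14 elements
Q: the queue has at least 3 elements
We have P → Q and P is true.
By modus ponens, Q must be true.

The queue has at least 3 elements


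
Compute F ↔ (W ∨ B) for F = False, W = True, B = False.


F = False, W = True, B = False
Step 1: W ∨ B = True OR False = True
Step 2: F ↔ (True): true when both sides have same truth value.
Result: False ↔ True = False

False


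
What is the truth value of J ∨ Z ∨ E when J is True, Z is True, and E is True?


J = True, Z = True, E = True
Step 1: J ∨ Z = True OR True = True
Step 2: True ∨ E = True OR True = True
OR is true when at least one operand is true.

True


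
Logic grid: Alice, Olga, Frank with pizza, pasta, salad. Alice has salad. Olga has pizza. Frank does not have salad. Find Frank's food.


From clues:
  Olga → pizza
  Alice → salad
By elimination, Frank gets the remaining.

pasta


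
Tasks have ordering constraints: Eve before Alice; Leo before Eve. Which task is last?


Constraints: Eve before Alice; Leo before Eve
The last task can have nothing scheduled after it, so it must never appear on the left of a 'before'.
Tasks appearing before some other task: Eve, Leo.
The only task not in that list is Alice → it is last.

Alice


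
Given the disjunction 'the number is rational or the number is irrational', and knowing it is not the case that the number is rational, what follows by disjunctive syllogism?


Disjunctive syllogism: P ∨ Q, ¬P ⊢ Q
Disjunction: the number is rational ∨ the number is irrational
We know it is not the case that the number is rational.
By disjunctive syllogism, the other disjunct must be true.

The number is irrational


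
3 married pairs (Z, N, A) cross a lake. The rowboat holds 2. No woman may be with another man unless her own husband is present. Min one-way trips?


Label couples Z, N, A (H = husband, W = wife).
Counting alone: 6 people, the rowboat carries 2 and someone must bring it back, so each round trip nets at most +1 on the far side until the last crossing → at least 9 trips. The jealousy constraint makes 9 impossible; the shortest valid schedule has 11:
1. WZ+WN →  (far: WZ,WN; near: HZ,HN,HA,WA)
2. WZ ←       (far: WN; near: HZ,HN,HA,WZ,WA)
3. WZ+WA →  (far: WZ,WN,WA; near: HZ,HN,HA)
4. WZ ←       (far: WN,WA; near: HZ,HN,HA,WZ)
5. HN+HA →  (far: HN,WN,HA,WA; near: HZ,WZ)
6. HN+WN ←  (far: HA,WA; near: HZ,WZ,HN,WN)
7. HZ+HN →  (far: HZ,HN,HA,WA; near: WZ,WN)
8. WA ←       (far: HZ,HN,HA; near: WZ,WN,WA)
9. WZ+WN →  (far: HZ,WZ,HN,WN,HA; near: WA)
10. HA ←      (far: HZ,WZ,HN,WN; near: HA,WA)
11. HA+WA → (far: all six; near: empty)
In every state each wife is either with her husband or with no other man.
Minimum trips = 11

11


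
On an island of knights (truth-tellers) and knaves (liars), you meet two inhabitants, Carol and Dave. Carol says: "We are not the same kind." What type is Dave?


Carol says: "We are not the same kind."
Case 1: Carol is a Knight (truth-teller)
  Statement is true → they ARE different → Dave is a Knave
Case 2: Carol is a Knave (liar)
  Statement is false → they are NOT different → Dave is a Knave
In both cases, Dave is a Knave.

Knave


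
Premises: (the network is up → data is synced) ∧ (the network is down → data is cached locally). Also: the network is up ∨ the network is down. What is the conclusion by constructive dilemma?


Constructive dilemma: (P → Q) ∧ (R → S), P ∨ R ⊢ Q ∨ S
Premise 1: the network is up → data is synced
Premise 2: the network is down → data is cached locally
Premise 3: the network is up ∨ the network is down
Case 1: Assuming the network is up, then by Premise 1, data is synced.
Case 2: Assuming the network is down, then by Premise 2, data is cached locally.
Since one of the network is up or the network is down must hold, we get data is synced or data is cached locally.

Data is synced or data is cached locally.


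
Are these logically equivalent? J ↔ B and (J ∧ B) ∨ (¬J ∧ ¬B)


Expression 1: J ↔ B
Expression 2: (J ∧ B) ∨ (¬J ∧ ¬B)
Truth table (J B | Expr1 Expr2):
  T T |   T     T
  T F |   F     F
  F T |   F     F
  F F |   T     T
All 4 rows agree, so the expressions are logically equivalent.

Yes


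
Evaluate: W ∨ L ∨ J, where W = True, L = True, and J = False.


W = True, L = True, J = False
Step 1: W ∨ L = True OR True = True
Step 2: True ∨ J = True OR False = True
OR is true when at least one operand is true.

True


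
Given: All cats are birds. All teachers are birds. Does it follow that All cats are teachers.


Premise 1: All cats are birds.
Premise 2: All teachers are birds.
Conclusion: All cats are teachers.
Fallacy: undistributed middle. birds is predicate in both.
Counterexample: cats and teachers could be disjoint subsets of birds.

Invalid


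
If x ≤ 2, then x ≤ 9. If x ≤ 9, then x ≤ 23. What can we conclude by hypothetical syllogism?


Hypothetical syllogism: P → Q, Q → R ⊢ P → R
Premise 1: x ≤ 2 → x ≤ 9
Premise 2: x ≤ 9 → x ≤ 23
Chain the implications: the middle term (x ≤ 9) links the two.
Conclusion: If x ≤ 2, then x ≤ 23.

If x ≤ 2, then x ≤ 23.


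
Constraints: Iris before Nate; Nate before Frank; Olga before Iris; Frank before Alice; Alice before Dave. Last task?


Constraints: Iris before Nate; Nate before Frank; Olga before Iris; Frank before Alice; Alice before Dave
The last task can have nothing scheduled after it, so it must never appear on the left of a 'before'.
Tasks appearing before some other task: Iris, Nate, Olga, Frank, Alice.
The only task not in that list is Dave → it is last.

Dave


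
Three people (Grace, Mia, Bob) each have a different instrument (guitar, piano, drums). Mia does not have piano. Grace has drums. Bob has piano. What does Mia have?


From clues:
  Bob → piano
  Grace → drums
By elimination, Mia gets the remaining.

guitar


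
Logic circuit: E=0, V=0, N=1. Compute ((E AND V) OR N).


E AND V = 0&0 = 0
0 OR 1 = 1

1


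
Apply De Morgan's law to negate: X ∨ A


De Morgan's law: ¬(P ∨ Q) ≡ ¬P ∧ ¬Q
¬(X ∨ A) = ¬X ∧ ¬A

¬X ∧ ¬A


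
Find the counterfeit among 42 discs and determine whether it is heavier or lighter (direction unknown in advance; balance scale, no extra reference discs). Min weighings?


Let n = 42. 84 possibilities (n discs × lighter/heavier); each weighing has 3 outcomes.
Bound for k weighings: say the first weighing puts j discs on each pan. If it tips, the 2j weighed discs remain suspects (each with a known direction) and k-1 weighings give 3^(k-1) outcomes; 3^(k-1) is odd, so 2j ≤ 3^(k-1) - 1. If it balances, the n - 2j unweighed discs remain with direction unknown: 2(n - 2j) ≤ 3^(k-1) - 1 by the same parity argument. Adding, n ≤ (3^(k-1) - 1) + (3^(k-1) - 1)/2 = (3^k - 3)/2, and the classical three-group strategy achieves this (3 discs in 2 weighings, 12 in 3, 39 in 4, 120 in 5).
So we need the smallest k with (3^k - 3)/2 ≥ 42.
k = 4: (3^4 - 3)/2 = 39 < 42 ✗
k = 5: (3^5 - 3)/2 = 120 ≥ 42 ✓

5


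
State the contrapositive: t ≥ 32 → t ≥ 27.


Original: If t ≥ 32, then t ≥ 27
Contrapositive: If ¬Q, then ¬P
Negate Q: not (t ≥ 27)
Negate P: not (t ≥ 32)

If not (t ≥ 27), then not (t ≥ 32).


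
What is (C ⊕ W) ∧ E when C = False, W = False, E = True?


C = False, W = False, E = True
Step 1: C ⊕ W = False XOR False = False
Step 2: False ∧ E = False AND True = False
XOR true when exactly one of C,W is true; then AND with E.

False


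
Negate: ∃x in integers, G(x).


Original: ∃x G(x)
Rule: ¬∀→∃, ¬∃→∀, negate predicate.
Negation: ∀x ¬G(x)

∀x ¬G(x)


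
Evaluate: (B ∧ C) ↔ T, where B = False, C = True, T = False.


B = False, C = True, T = False
Step 1: B ∧ C = False AND True = False
Step 2: (False) ↔ T: true when both sides have same truth value.
Result: False ↔ False = True

True


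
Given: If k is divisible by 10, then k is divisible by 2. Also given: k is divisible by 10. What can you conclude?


Modus ponens: P → Q, P ⊢ Q
P: k is divisible by 10
Q: k is divisible by 2
We have P → Q and P is true.
By modus ponens, Q must be true.

k is divisible by 2


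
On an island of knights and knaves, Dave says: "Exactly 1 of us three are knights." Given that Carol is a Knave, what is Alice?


Dave claims exactly 1 knights among Dave, Carol, Alice.
Given: Carol is a Knave.

Case 1: Dave is a Knight (tells truth)
  Then exactly 1 of the three are knights.
  Counting Dave, Carol: 1 knight(s) so far. Need 0 more → Alice = Knave.
Case 2: Dave is a Knave (lies)
  Then the count is NOT 1.
  If Alice = Knight, count = 1 = 1 → claim would be true, contradicts lie.
  If Alice = Knave, count = 0 ≠ 1 → lie confirmed ✓

Alice is a Knave.

Knave


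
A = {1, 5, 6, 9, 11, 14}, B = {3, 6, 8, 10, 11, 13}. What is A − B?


A = {1, 5, 6, 9, 11, 14}
B = {3, 6, 8, 10, 11, 13}
Operation: difference A − B
In A but not B: 1, 5, 9, 14

{1, 5, 9, 14}


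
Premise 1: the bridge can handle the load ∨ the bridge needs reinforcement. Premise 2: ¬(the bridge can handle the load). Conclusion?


Disjunctive syllogism: P ∨ Q, ¬P ⊢ Q
Disjunction: the bridge can handle the load ∨ the bridge needs reinforcement
We know it is not the case that the bridge can handle the load.
By disjunctive syllogism, the other disjunct must be true.

The bridge needs reinforcement


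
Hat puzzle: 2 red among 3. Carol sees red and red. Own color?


Total red = 2, seen red = 2
Own red = 2 - 2 = 0
Carol's hat is blue.

blue


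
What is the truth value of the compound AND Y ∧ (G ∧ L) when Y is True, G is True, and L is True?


Y = True, G = True, L = True
Step 1: G ∧ L = True AND True = True
Step 2: Y ∧ True = True AND True = True
AND is true only when ALL operands are true.

True


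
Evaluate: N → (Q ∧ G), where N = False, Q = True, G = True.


N = False, Q = True, G = True
Step 1: Q ∧ G = True AND True = True
Step 2: N → (True): false only when N=True and consequent=False.
Result: True

True


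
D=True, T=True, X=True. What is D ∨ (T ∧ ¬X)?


D = True, T = True, X = True
Expression: D ∨ (T ∧ ¬X)
Step 1: ¬X = NOT True = False
Step 2: T ∧ ¬X = True AND False = False
Step 3: D ∨ (False) = True OR False = True

True


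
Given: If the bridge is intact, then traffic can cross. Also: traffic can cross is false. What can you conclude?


Modus tollens: P → Q, ¬Q ⊢ ¬P
P: the bridge is intact
Q: traffic can cross
We have P → Q and Q is false.
By modus tollens, P must be false.

It is not the case that the bridge is intact


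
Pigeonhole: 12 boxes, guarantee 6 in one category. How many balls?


Pigeonhole: to guarantee k in one of n categories, need (k-1)×n + 1.
k = 6, n = 12
Minimum = (6-1) × 12 + 1 = 5 × 12 + 1

61


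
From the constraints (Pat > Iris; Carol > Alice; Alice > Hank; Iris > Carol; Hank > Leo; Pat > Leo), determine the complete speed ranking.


Constraints: Pat > Iris; Carol > Alice; Alice > Hank; Iris > Carol; Hank > Leo; Pat > Leo
Method: at each step, the next-highest is the one remaining person who never appears on the smaller side of a constraint between remaining people.
  Step 1: remaining {Iris, Hank, Leo, Pat, Carol, Alice}; on the smaller side: {Iris, Hank, Leo, Carol, Alice} → Pat is next (Pat > Iris; Pat > Leo).
  Step 2: remaining {Iris, Hank, Leo, Carol, Alice}; on the smaller side: {Hank, Leo, Carol, Alice} → Iris is next (Iris > Carol).
  Step 3: remaining {Hank, Leo, Carol, Alice}; on the smaller side: {Hank, Leo, Alice} → Carol is next (Carol > Alice).
  Step 4: remaining {Hank, Leo, Alice}; on the smaller side: {Hank, Leo} → Alice is next (Alice > Hank).
  Step 5: remaining {Hank, Leo}; on the smaller side: {Leo} → Hank is next (Hank > Leo).
  Step 6: only Leo remains → lowest.
Final ranking (highest to lowest):

Pat > Iris > Carol > Alice > Hank > Leo


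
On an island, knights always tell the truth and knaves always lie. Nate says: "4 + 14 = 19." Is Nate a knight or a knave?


Statement: "4 + 14 = 19."
Actual: 4 + 14 = 18
Claimed: 19
Statement is FALSE → Nate lies → Knave

Knave


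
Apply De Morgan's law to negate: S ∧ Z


De Morgan's law: ¬(P ∧ Q) ≡ ¬P ∨ ¬Q
¬(S ∧ Z) = ¬S ∨ ¬Z

¬S ∨ ¬Z


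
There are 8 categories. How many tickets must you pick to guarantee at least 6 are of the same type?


Pigeonhole: to guarantee k in one of n categories, need (k-1)×n + 1.
k = 6, n = 8
Minimum = (6-1) × 8 + 1 = 5 × 8 + 1

41


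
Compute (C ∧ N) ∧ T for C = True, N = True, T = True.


C = True, N = True, T = True
Step 1: C ∧ N = True AND True = True
Step 2: True ∧ T = True AND True = True
AND is true only when ALL operands are true.

True


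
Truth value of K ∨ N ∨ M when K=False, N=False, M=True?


K = False, N = False, M = True
Expression: K ∨ N ∨ M
Step 1: K ∨ N = False OR False = False
Step 2: (False) ∨ M = False OR True = True

True


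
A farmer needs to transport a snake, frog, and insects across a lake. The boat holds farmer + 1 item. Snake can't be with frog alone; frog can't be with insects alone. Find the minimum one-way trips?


1. farmer+frog → 2. farmer ← 3. farmer+snake → 4. farmer+frog ← 5. farmer+insects → 6. farmer ← 7. farmer+frog →
Minimum trips = 7

7


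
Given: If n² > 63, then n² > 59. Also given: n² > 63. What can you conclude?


Modus ponens: P → Q, P ⊢ Q
P: n² > 63
Q: n² > 59
We have P → Q and P is true.
By modus ponens, Q must be true.

n² > 59


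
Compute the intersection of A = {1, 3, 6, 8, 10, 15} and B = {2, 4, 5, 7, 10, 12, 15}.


A = {1, 3, 6, 8, 10, 15}
B = {2, 4, 5, 7, 10, 12, 15}
Operation: intersection
Elements in both: 10, 15

{10, 15}


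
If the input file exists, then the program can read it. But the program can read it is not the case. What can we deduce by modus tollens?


Modus tollens: P → Q, ¬Q ⊢ ¬P
P: the input file exists
Q: the program can read it
We have P → Q and Q is false.
By modus tollens, P must be false.

It is not the case that the input file exists


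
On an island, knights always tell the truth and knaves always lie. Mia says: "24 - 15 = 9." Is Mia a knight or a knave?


Statement: "24 - 15 = 9."
Actual: 24 - 15 = 9
Claimed: 9
Statement is TRUE → Mia tells the truth → Knight

Knight


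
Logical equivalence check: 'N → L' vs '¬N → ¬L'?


Expression 1: N → L
Expression 2: ¬N → ¬L
Truth table (N L | Expr1 Expr2):
  T T |   T     T
  T F |   F     T   ← differ
  F T |   T     F   ← differ
  F F |   T     T
Counterexample: N=T, L=F gives Expr1 = F but Expr2 = T, so the expressions are NOT logically equivalent.

No


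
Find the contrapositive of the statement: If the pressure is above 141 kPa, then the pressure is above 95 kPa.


Original: If the pressure is above 141 kPa, then the pressure is above 95 kPa
Contrapositive: If ¬Q, then ¬P
Negate Q: not (the pressure is above 95 kPa)
Negate P: not (the pressure is above 141 kPa)

If not (the pressure is above 95 kPa), then not (the pressure is above 141 kPa).


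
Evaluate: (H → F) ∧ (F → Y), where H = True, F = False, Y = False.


H = True, F = False, Y = False
Step 1: H → F is false only when H=True and F=False. Result: False
Step 2: F → Y is false only when F=True and Y=False. Result: True
Step 3: False ∧ True = False

False


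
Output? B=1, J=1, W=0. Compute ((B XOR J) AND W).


B XOR J = 1^1 = 0
0 AND 0 = 0

0


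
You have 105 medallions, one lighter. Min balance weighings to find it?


Each weighing has 3 outcomes (left heavy / balance / right heavy), so k weighings distinguish at most 3^k cases; splitting into three near-equal groups achieves this.
Need 3^k ≥ 105: 3^4 = 81 < 105 ≤ 3^5 = 243
k = ⌈log₃(105)⌉ = 5

5


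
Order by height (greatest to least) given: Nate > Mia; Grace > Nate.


Constraints: Nate > Mia; Grace > Nate
Method: at each step, the next-highest is the one remaining person who never appears on the smaller side of a constraint between remaining people.
  Step 1: remaining {Mia, Grace, Nate}; on the smaller side: {Mia, Nate} → Grace is next (Grace > Nate).
  Step 2: remaining {Mia, Nate}; on the smaller side: {Mia} → Nate is next (Nate > Mia).
  Step 3: only Mia remains → lowest.
Final ranking (highest to lowest):

Grace > Nate > Mia


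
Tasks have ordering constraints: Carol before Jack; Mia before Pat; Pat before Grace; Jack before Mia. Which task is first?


Constraints: Carol before Jack; Mia before Pat; Pat before Grace; Jack before Mia
The first task can have nothing scheduled before it, so it must never appear on the right of a 'before'.
Tasks appearing after some 'before': Jack, Pat, Grace, Mia.
The only task not in that list is Carol → it is first.

Carol


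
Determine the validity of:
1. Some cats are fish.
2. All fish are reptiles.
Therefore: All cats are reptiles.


Premise 1: Some cats are fish.
Premise 2: All fish are reptiles.
Conclusion: All cats are reptiles.
Fallacy: illicit minor. The minor term (cats) is distributed in the conclusion ('All cats ...') but undistributed in its premise ('Some cats are fish' doesn't cover all cats).
Only 'Some cats are reptiles' follows, not 'All'.

Invalid


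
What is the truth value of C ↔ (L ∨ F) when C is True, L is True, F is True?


C = True, L = True, F = True
Step 1: L ∨ F = True OR True = True
Step 2: C ↔ (True): true when both sides have same truth value.
Result: True ↔ True = True

True


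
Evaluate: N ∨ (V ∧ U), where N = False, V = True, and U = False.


N = False, V = True, U = False
Step 1: V ∧ U = True AND False = False
Step 2: N ∨ False = False OR False = False
AND evaluated first (higher precedence); then OR applied.

False


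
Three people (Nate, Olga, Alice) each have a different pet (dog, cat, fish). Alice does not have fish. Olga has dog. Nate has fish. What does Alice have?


From clues:
  Olga → dog
  Nate → fish
By elimination, Alice gets the remaining.

cat


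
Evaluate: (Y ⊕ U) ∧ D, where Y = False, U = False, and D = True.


Y = False, U = False, D = True
Step 1: Y ⊕ U = False XOR False = False
Step 2: False ∧ D = False AND True = False
XOR true when exactly one of Y,U is true; then AND with D.

False


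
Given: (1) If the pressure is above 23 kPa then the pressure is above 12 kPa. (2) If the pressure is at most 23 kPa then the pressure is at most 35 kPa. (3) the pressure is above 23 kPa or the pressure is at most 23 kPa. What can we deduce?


Constructive dilemma: (P → Q) ∧ (R → S), P ∨ R ⊢ Q ∨ S
Premise 1: the pressure is above 23 kPa → the pressure is above 12 kPa
Premise 2: the pressure is at most 23 kPa → the pressure is at most 35 kPa
Premise 3: the pressure is above 23 kPa ∨ the pressure is at most 23 kPa
Case 1: Assuming the pressure is above 23 kPa, then by Premise 1, the pressure is above 12 kPa.
Case 2: Assuming the pressure is at most 23 kPa, then by Premise 2, the pressure is at most 35 kPa.
Since one of the pressure is above 23 kPa or the pressure is at most 23 kPa must hold, we get the pressure is above 12 kPa or the pressure is at most 35 kPa.

The pressure is above 12 kPa or the pressure is at most 35 kPa.
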